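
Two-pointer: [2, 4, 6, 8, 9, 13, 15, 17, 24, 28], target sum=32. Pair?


Two pointers: lo=0, hi=9
Found pair: (4, 28) summing to 32


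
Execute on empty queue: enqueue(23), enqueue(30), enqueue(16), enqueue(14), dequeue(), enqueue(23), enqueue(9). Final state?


enqueue(23) -> [23]
enqueue(30) -> [23, 30]
enqueue(16) -> [23, 30, 16]
enqueue(14) -> [23, 30, 16, 14]
dequeue() returns 23 -> [30, 16, 14]
enqueue(23) -> [30, 16, 14, 23]
enqueue(9) -> [30, 16, 14, 23, 9]
Final queue (front to back): [30, 16, 14, 23, 9]


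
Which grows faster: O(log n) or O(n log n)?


logarithmic grows slower than linearithmic
O(log n) is asymptotically smaller; O(n log n) grows faster


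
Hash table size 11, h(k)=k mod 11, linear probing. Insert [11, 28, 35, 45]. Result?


Insertions: 11->slot 0; 28->slot 6; 35->slot 2; 45->slot 1
Table: [11, 45, 35, None, None, None, 28, None, None, None, None]


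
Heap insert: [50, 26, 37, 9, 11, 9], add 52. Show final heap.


Append 52: [50, 26, 37, 9, 11, 9, 52]
Bubble up: swap idx 6(52) with idx 2(37); swap idx 2(52) with idx 0(50)
Result: [52, 26, 50, 9, 11, 9, 37]


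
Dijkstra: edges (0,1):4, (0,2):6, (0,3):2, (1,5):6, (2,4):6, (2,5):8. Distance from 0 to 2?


Dijkstra from 0:
Distances: {0: 0, 1: 4, 2: 6, 3: 2, 4: 12, 5: 10}
Shortest distance to 2 = 6, path = [0, 2]


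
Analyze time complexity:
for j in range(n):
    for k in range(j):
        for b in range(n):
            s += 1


Per nesting level: O(n) * O(n) [triangular over j] * O(n) = O(n^3)
Complexity: O(n^3)


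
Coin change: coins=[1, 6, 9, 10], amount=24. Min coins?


dp[0]=0; dp[i]=1+min(dp[i-c] for c in coins)
...dp[19]=2, dp[20]=2, dp[21]=3, dp[22]=3, dp[23]=4, dp[24]=3
Minimum coins for 24 = 3


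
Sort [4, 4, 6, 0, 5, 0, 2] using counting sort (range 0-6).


Count array: [2, 0, 1, 0, 2, 1, 1]
Reconstruct: [0, 0, 2, 4, 4, 5, 6]


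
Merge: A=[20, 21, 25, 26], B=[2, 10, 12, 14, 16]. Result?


Compare heads, take smaller each step.
Merged: [2, 10, 12, 14, 16, 20, 21, 25, 26]


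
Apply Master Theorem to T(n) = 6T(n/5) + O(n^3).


a=6, b=5, c=3. log_5(6)=1.113 < c=3. Case 3: O(n^c) = O(n^3)
Complexity: O(n^3)


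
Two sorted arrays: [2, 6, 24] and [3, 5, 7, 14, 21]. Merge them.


Compare heads, take smaller each step.
Merged: [2, 3, 5, 6, 7, 14, 21, 24]


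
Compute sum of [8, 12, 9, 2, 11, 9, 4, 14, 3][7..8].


Prefix sums: [0, 8, 20, 29, 31, 42, 51, 55, 69, 72]
Sum[7..8] = prefix[9] - prefix[7] = 72 - 55 = 17


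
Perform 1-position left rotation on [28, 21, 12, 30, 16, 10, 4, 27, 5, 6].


Left rotate by 1: [21, 12, 30, 16, 10, 4, 27, 5, 6, 28]


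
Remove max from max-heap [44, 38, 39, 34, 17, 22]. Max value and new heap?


Max = 44
Replace root with last, heapify down
Resulting heap: [39, 38, 22, 34, 17]


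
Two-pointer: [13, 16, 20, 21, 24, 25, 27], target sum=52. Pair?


Two pointers: lo=0, hi=6
Found pair: (25, 27) summing to 52


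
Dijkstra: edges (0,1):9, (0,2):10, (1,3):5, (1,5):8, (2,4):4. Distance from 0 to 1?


Dijkstra from 0:
Distances: {0: 0, 1: 9, 2: 10, 3: 14, 4: 14, 5: 17}
Shortest distance to 1 = 9, path = [0, 1]


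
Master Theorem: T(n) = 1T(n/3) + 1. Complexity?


a=1, b=3, c=0. log_3(1)=0 = c=0. Case 2: O(n^c log n) = O(log n)
Complexity: O(log n)


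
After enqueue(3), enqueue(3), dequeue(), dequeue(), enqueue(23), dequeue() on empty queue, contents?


enqueue(3) -> [3]
enqueue(3) -> [3, 3]
dequeue() returns 3 -> [3]
dequeue() returns 3 -> []
enqueue(23) -> [23]
dequeue() returns 23 -> []
Final queue (front to back): []


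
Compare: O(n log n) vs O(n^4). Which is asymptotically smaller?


linearithmic grows slower than quartic
O(n log n) is asymptotically smaller; O(n^4) grows faster


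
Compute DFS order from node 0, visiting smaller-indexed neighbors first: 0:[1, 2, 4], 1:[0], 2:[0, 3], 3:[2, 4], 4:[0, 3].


DFS stack-based: start with [0]
Visit order: [0, 1, 2, 3, 4]


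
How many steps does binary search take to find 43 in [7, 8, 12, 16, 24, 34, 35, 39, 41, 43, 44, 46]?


Search for 43:
[0,11] mid=5 arr[5]=34
[6,11] mid=8 arr[8]=41
[9,11] mid=10 arr[10]=44
[9,9] mid=9 arr[9]=43
Total: 4 comparisons


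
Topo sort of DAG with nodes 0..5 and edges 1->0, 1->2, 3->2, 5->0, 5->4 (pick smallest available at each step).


Kahn's algorithm, process smallest node first
Order: [1, 3, 2, 5, 0, 4]


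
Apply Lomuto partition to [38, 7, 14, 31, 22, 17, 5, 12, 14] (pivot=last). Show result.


Elements <= 14 go left of pivot.
Result: [7, 14, 5, 12, 14, 17, 38, 31, 22], pivot at index 4


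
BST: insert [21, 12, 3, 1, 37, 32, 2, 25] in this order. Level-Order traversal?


Root = 21; build tree by BST insertion.
Level-Order traversal: [21, 12, 37, 3, 32, 1, 25, 2]


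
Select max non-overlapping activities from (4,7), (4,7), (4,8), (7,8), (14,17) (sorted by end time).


Greedy: pick earliest-ending, then skip overlaps.
Selected (3 activities): [(4, 7), (7, 8), (14, 17)]


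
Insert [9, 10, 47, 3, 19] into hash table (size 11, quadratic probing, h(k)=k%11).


Insertions: 9->slot 9; 10->slot 10; 47->slot 3; 3->slot 4; 19->slot 8
Table: [None, None, None, 47, 3, None, None, None, 19, 9, 10]


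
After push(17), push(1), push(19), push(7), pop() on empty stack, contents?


push(17) -> [17]
push(1) -> [17, 1]
push(19) -> [17, 1, 19]
push(7) -> [17, 1, 19, 7]
pop() returns 7 -> [17, 1, 19]
Final stack (bottom to top): [17, 1, 19]


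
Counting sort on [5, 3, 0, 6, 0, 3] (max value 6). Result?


Count array: [2, 0, 0, 2, 0, 1, 1]
Reconstruct: [0, 0, 3, 3, 5, 6]


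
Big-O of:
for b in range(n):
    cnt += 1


Per nesting level: O(n) = O(n)
Complexity: O(n)


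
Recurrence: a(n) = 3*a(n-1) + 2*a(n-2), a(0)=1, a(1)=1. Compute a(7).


Build bottom-up:
...a(5)=217, a(6)=773, a(7)=3*773+2*217=2753


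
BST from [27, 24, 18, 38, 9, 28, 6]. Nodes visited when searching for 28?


BST root = 27
Search for 28: compare at each node
Path: [27, 38, 28]


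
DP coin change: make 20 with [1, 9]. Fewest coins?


dp[0]=0; dp[i]=1+min(dp[i-c] for c in coins)
...dp[15]=7, dp[16]=8, dp[17]=9, dp[18]=2, dp[19]=3, dp[20]=4
Minimum coins for 20 = 4


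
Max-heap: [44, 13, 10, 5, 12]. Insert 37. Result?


Append 37: [44, 13, 10, 5, 12, 37]
Bubble up: swap idx 5(37) with idx 2(10)
Result: [44, 13, 37, 5, 12, 10]


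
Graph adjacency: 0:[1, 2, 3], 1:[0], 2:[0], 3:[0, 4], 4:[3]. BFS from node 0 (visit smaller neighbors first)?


BFS queue: start with [0]
Visit order: [0, 1, 2, 3, 4]


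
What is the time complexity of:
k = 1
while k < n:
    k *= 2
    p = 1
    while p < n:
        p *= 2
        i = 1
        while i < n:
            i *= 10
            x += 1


Per nesting level: O(log n) * O(log n) * O(log n) = O((log n)^3)
Complexity: O((log n)^3)


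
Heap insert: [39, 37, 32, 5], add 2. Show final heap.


Append 2: [39, 37, 32, 5, 2]
Bubble up: no swaps needed
Result: [39, 37, 32, 5, 2]


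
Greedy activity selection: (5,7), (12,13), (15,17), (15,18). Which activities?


Greedy: pick earliest-ending, then skip overlaps.
Selected (3 activities): [(5, 7), (12, 13), (15, 17)]


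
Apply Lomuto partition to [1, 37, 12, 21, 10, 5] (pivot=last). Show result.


Elements <= 5 go left of pivot.
Result: [1, 5, 12, 21, 10, 37], pivot at index 1


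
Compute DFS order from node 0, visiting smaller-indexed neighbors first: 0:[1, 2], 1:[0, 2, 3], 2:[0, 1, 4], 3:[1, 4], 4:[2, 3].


DFS stack-based: start with [0]
Visit order: [0, 1, 2, 4, 3]


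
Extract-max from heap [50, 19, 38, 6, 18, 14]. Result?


Max = 50
Replace root with last, heapify down
Resulting heap: [38, 19, 14, 6, 18]


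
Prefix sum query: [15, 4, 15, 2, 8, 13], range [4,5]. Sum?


Prefix sums: [0, 15, 19, 34, 36, 44, 57]
Sum[4..5] = prefix[6] - prefix[4] = 57 - 36 = 21


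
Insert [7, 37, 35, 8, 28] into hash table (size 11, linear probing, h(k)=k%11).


Insertions: 7->slot 7; 37->slot 4; 35->slot 2; 8->slot 8; 28->slot 6
Table: [None, None, 35, None, 37, None, 28, 7, 8, None, None]


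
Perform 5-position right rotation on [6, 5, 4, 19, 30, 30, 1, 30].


Right rotate by 5: [19, 30, 30, 1, 30, 6, 5, 4]


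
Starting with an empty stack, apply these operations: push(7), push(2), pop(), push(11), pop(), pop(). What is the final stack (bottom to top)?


push(7) -> [7]
push(2) -> [7, 2]
pop() returns 2 -> [7]
push(11) -> [7, 11]
pop() returns 11 -> [7]
pop() returns 7 -> []
Final stack (bottom to top): []


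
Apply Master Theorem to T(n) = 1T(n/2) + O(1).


a=1, b=2, c=0. log_2(1)=0 = c=0. Case 2: O(n^c log n) = O(log n)
Complexity: O(log n)


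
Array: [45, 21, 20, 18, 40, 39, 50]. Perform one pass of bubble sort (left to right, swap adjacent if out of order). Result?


After one pass: [21, 20, 18, 40, 39, 45, 50]


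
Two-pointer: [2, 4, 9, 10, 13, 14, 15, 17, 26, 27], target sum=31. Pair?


Two pointers: lo=0, hi=9
Found pair: (4, 27) summing to 31


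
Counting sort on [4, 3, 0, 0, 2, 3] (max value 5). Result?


Count array: [2, 0, 1, 2, 1, 0]
Reconstruct: [0, 0, 2, 3, 3, 4]


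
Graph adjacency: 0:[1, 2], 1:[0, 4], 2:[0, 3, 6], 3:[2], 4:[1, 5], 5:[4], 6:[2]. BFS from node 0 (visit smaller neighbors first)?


BFS queue: start with [0]
Visit order: [0, 1, 2, 4, 3, 6, 5]


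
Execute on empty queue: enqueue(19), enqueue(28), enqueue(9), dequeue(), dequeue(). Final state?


enqueue(19) -> [19]
enqueue(28) -> [19, 28]
enqueue(9) -> [19, 28, 9]
dequeue() returns 19 -> [28, 9]
dequeue() returns 28 -> [9]
Final queue (front to back): [9]


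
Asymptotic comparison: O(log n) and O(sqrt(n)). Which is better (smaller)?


logarithmic grows slower than sublinear
O(log n) is asymptotically smaller; O(sqrt(n)) grows faster


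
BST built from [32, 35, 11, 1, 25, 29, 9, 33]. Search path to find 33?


BST root = 32
Search for 33: compare at each node
Path: [32, 35, 33]


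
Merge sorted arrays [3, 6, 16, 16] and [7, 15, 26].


Compare heads, take smaller each step.
Merged: [3, 6, 7, 15, 16, 16, 26]


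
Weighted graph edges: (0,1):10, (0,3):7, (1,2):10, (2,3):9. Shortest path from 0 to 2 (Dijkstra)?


Dijkstra from 0:
Distances: {0: 0, 1: 10, 2: 16, 3: 7}
Shortest distance to 2 = 16, path = [0, 3, 2]


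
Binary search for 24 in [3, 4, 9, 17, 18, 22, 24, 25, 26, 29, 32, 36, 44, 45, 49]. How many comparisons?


Search for 24:
[0,14] mid=7 arr[7]=25
[0,6] mid=3 arr[3]=17
[4,6] mid=5 arr[5]=22
[6,6] mid=6 arr[6]=24
Total: 4 comparisons


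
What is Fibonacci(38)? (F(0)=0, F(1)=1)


F(n)=F(n-1)+F(n-2)
...F(36)=14930352, F(37)=24157817, F(38)=39088169


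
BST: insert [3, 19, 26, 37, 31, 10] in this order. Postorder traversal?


Root = 3; build tree by BST insertion.
Postorder traversal: [10, 31, 37, 26, 19, 3]


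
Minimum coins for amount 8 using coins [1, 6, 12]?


dp[0]=0; dp[i]=1+min(dp[i-c] for c in coins)
...dp[3]=3, dp[4]=4, dp[5]=5, dp[6]=1, dp[7]=2, dp[8]=3
Minimum coins for 8 = 3


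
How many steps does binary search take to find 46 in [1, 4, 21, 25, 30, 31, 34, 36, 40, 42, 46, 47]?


Search for 46:
[0,11] mid=5 arr[5]=31
[6,11] mid=8 arr[8]=40
[9,11] mid=10 arr[10]=46
Total: 3 comparisons


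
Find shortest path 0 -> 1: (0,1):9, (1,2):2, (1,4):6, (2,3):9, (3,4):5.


Dijkstra from 0:
Distances: {0: 0, 1: 9, 2: 11, 3: 20, 4: 15}
Shortest distance to 1 = 9, path = [0, 1]


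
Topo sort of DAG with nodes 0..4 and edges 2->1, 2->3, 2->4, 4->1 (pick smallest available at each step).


Kahn's algorithm, process smallest node first
Order: [0, 2, 3, 4, 1]


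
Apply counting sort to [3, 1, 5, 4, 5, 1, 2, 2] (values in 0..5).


Count array: [0, 2, 2, 1, 1, 2]
Reconstruct: [1, 1, 2, 2, 3, 4, 5, 5]


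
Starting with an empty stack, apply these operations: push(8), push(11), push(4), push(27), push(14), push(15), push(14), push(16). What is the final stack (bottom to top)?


push(8) -> [8]
push(11) -> [8, 11]
push(4) -> [8, 11, 4]
push(27) -> [8, 11, 4, 27]
push(14) -> [8, 11, 4, 27, 14]
push(15) -> [8, 11, 4, 27, 14, 15]
push(14) -> [8, 11, 4, 27, 14, 15, 14]
push(16) -> [8, 11, 4, 27, 14, 15, 14, 16]
Final stack (bottom to top): [8, 11, 4, 27, 14, 15, 14, 16]


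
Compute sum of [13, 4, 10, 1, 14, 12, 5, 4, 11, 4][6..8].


Prefix sums: [0, 13, 17, 27, 28, 42, 54, 59, 63, 74, 78]
Sum[6..8] = prefix[9] - prefix[6] = 74 - 54 = 20


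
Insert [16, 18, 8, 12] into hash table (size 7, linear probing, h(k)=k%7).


Insertions: 16->slot 2; 18->slot 4; 8->slot 1; 12->slot 5
Table: [None, 8, 16, None, 18, 12, None]


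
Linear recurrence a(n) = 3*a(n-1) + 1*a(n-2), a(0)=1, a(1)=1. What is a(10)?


Build bottom-up:
...a(8)=5116, a(9)=16897, a(10)=3*16897+1*5116=55807


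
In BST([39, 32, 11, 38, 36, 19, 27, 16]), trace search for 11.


BST root = 39
Search for 11: compare at each node
Path: [39, 32, 11]


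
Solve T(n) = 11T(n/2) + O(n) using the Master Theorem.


a=11, b=2, c=1. log_2(11)=3.459 > c=1. Case 1: O(n^log_b(a)) = O(n^3.459)
Complexity: O(n^3.459)


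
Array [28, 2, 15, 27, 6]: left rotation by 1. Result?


Left rotate by 1: [2, 15, 27, 6, 28]


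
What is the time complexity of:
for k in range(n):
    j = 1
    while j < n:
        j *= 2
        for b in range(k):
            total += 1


Per nesting level: O(n) * O(log n) * O(n) [triangular over k] = O(n^2 log n)
Complexity: O(n^2 log n)


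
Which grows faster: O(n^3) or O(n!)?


cubic grows slower than factorial
O(n^3) is asymptotically smaller; O(n!) grows faster


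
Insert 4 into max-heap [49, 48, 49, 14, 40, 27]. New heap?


Append 4: [49, 48, 49, 14, 40, 27, 4]
Bubble up: no swaps needed
Result: [49, 48, 49, 14, 40, 27, 4]


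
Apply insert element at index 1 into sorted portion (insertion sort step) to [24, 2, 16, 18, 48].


After one pass: [2, 24, 16, 18, 48]


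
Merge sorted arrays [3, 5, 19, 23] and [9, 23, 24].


Compare heads, take smaller each step.
Merged: [3, 5, 9, 19, 23, 23, 24]


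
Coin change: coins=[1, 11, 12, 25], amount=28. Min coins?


dp[0]=0; dp[i]=1+min(dp[i-c] for c in coins)
...dp[23]=2, dp[24]=2, dp[25]=1, dp[26]=2, dp[27]=3, dp[28]=4
Minimum coins for 28 = 4


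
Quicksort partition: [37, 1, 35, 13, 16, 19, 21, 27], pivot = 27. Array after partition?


Elements <= 27 go left of pivot.
Result: [1, 13, 16, 19, 21, 27, 35, 37], pivot at index 5


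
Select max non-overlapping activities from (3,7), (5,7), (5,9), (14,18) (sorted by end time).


Greedy: pick earliest-ending, then skip overlaps.
Selected (2 activities): [(3, 7), (14, 18)]


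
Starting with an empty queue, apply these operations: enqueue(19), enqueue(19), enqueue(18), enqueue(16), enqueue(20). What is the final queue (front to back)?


enqueue(19) -> [19]
enqueue(19) -> [19, 19]
enqueue(18) -> [19, 19, 18]
enqueue(16) -> [19, 19, 18, 16]
enqueue(20) -> [19, 19, 18, 16, 20]
Final queue (front to back): [19, 19, 18, 16, 20]


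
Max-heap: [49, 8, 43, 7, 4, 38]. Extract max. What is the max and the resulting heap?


Max = 49
Replace root with last, heapify down
Resulting heap: [43, 8, 38, 7, 4]


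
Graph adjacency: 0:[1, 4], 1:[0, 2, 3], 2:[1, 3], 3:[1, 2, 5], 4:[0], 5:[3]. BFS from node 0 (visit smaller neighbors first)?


BFS queue: start with [0]
Visit order: [0, 1, 4, 2, 3, 5]


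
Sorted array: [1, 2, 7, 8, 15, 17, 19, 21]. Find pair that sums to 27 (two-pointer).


Two pointers: lo=0, hi=7
Found pair: (8, 19) summing to 27


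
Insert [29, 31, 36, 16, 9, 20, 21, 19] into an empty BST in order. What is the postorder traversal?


Root = 29; build tree by BST insertion.
Postorder traversal: [9, 19, 21, 20, 16, 36, 31, 29]


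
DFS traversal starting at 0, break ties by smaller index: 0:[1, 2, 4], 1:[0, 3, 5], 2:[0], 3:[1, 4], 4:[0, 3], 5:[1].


DFS stack-based: start with [0]
Visit order: [0, 1, 3, 4, 5, 2]


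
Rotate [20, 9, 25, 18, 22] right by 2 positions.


Right rotate by 2: [18, 22, 20, 9, 25]


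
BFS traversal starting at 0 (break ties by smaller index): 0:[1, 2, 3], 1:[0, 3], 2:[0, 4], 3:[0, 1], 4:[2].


BFS queue: start with [0]
Visit order: [0, 1, 2, 3, 4]


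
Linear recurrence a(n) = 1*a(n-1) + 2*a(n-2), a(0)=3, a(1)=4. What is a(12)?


Build bottom-up:
...a(10)=2390, a(11)=4778, a(12)=1*4778+2*2390=9558


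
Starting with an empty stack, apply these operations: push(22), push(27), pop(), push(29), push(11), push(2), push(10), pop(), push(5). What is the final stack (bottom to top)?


push(22) -> [22]
push(27) -> [22, 27]
pop() returns 27 -> [22]
push(29) -> [22, 29]
push(11) -> [22, 29, 11]
push(2) -> [22, 29, 11, 2]
push(10) -> [22, 29, 11, 2, 10]
pop() returns 10 -> [22, 29, 11, 2]
push(5) -> [22, 29, 11, 2, 5]
Final stack (bottom to top): [22, 29, 11, 2, 5]


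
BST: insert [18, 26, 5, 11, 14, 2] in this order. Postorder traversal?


Root = 18; build tree by BST insertion.
Postorder traversal: [2, 14, 11, 5, 26, 18]


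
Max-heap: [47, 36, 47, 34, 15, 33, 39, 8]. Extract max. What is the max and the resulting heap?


Max = 47
Replace root with last, heapify down
Resulting heap: [47, 36, 39, 34, 15, 33, 8]


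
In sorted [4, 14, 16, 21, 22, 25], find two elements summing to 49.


Two pointers: lo=0, hi=5
No pair sums to 49


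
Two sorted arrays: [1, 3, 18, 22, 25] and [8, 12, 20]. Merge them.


Compare heads, take smaller each step.
Merged: [1, 3, 8, 12, 18, 20, 22, 25]


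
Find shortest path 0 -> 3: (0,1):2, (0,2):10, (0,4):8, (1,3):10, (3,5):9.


Dijkstra from 0:
Distances: {0: 0, 1: 2, 2: 10, 3: 12, 4: 8, 5: 21}
Shortest distance to 3 = 12, path = [0, 1, 3]


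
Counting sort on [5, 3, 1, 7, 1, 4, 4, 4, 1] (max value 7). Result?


Count array: [0, 3, 0, 1, 3, 1, 0, 1]
Reconstruct: [1, 1, 1, 3, 4, 4, 4, 5, 7]


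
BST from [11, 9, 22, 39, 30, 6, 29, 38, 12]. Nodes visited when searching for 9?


BST root = 11
Search for 9: compare at each node
Path: [11, 9]


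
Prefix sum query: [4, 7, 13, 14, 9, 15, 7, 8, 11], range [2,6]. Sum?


Prefix sums: [0, 4, 11, 24, 38, 47, 62, 69, 77, 88]
Sum[2..6] = prefix[7] - prefix[2] = 69 - 11 = 58


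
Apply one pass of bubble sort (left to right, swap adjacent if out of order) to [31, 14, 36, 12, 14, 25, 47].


After one pass: [14, 31, 12, 14, 25, 36, 47]


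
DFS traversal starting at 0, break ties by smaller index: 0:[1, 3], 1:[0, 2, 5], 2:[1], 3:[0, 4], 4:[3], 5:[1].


DFS stack-based: start with [0]
Visit order: [0, 1, 2, 5, 3, 4]


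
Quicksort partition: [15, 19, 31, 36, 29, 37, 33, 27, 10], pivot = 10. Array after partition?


Elements <= 10 go left of pivot.
Result: [10, 19, 31, 36, 29, 37, 33, 27, 15], pivot at index 0


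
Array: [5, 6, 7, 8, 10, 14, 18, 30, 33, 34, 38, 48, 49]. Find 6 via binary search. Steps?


Search for 6:
[0,12] mid=6 arr[6]=18
[0,5] mid=2 arr[2]=7
[0,1] mid=0 arr[0]=5
[1,1] mid=1 arr[1]=6
Total: 4 comparisons


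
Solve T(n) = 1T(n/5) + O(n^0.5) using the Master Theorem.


a=1, b=5, c=0.5. log_5(1)=0 < c=0.5. Case 3: O(n^c) = O(sqrt(n))
Complexity: O(sqrt(n))


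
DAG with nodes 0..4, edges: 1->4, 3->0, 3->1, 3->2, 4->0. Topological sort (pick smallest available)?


Kahn's algorithm, process smallest node first
Order: [3, 1, 2, 4, 0]


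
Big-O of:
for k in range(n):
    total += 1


Per nesting level: O(n) = O(n)
Complexity: O(n)


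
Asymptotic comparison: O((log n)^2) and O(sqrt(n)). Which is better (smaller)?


polylogarithmic grows slower than sublinear
O((log n)^2) is asymptotically smaller; O(sqrt(n)) grows faster


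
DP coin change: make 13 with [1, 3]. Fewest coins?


dp[0]=0; dp[i]=1+min(dp[i-c] for c in coins)
...dp[8]=4, dp[9]=3, dp[10]=4, dp[11]=5, dp[12]=4, dp[13]=5
Minimum coins for 13 = 5


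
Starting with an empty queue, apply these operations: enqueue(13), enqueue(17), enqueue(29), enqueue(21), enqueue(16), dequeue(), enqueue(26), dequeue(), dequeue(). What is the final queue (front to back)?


enqueue(13) -> [13]
enqueue(17) -> [13, 17]
enqueue(29) -> [13, 17, 29]
enqueue(21) -> [13, 17, 29, 21]
enqueue(16) -> [13, 17, 29, 21, 16]
dequeue() returns 13 -> [17, 29, 21, 16]
enqueue(26) -> [17, 29, 21, 16, 26]
dequeue() returns 17 -> [29, 21, 16, 26]
dequeue() returns 29 -> [21, 16, 26]
Final queue (front to back): [21, 16, 26]


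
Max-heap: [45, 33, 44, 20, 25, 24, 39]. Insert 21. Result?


Append 21: [45, 33, 44, 20, 25, 24, 39, 21]
Bubble up: swap idx 7(21) with idx 3(20)
Result: [45, 33, 44, 21, 25, 24, 39, 20]


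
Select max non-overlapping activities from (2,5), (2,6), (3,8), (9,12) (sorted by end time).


Greedy: pick earliest-ending, then skip overlaps.
Selected (2 activities): [(2, 5), (9, 12)]


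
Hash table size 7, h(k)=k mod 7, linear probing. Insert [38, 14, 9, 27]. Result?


Insertions: 38->slot 3; 14->slot 0; 9->slot 2; 27->slot 6
Table: [14, None, 9, 38, None, None, 27]


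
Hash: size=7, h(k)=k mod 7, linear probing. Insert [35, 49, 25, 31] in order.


Insertions: 35->slot 0; 49->slot 1; 25->slot 4; 31->slot 3
Table: [35, 49, None, 31, 25, None, None]


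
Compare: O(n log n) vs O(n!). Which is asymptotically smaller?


linearithmic grows slower than factorial
O(n log n) is asymptotically smaller; O(n!) grows faster


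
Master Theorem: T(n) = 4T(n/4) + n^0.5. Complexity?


a=4, b=4, c=0.5. log_4(4)=1 > c=0.5. Case 1: O(n^log_b(a)) = O(n)
Complexity: O(n)


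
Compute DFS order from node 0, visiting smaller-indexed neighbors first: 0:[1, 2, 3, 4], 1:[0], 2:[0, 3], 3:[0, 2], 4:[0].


DFS stack-based: start with [0]
Visit order: [0, 1, 2, 3, 4]


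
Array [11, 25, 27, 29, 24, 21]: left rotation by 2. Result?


Left rotate by 2: [27, 29, 24, 21, 11, 25]


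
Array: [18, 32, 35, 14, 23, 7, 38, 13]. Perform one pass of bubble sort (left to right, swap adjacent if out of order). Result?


After one pass: [18, 32, 14, 23, 7, 35, 13, 38]


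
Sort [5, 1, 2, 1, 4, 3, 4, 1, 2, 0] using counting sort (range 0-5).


Count array: [1, 3, 2, 1, 2, 1]
Reconstruct: [0, 1, 1, 1, 2, 2, 3, 4, 4, 5]


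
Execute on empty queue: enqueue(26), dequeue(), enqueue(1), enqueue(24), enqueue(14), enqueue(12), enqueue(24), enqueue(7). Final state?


enqueue(26) -> [26]
dequeue() returns 26 -> []
enqueue(1) -> [1]
enqueue(24) -> [1, 24]
enqueue(14) -> [1, 24, 14]
enqueue(12) -> [1, 24, 14, 12]
enqueue(24) -> [1, 24, 14, 12, 24]
enqueue(7) -> [1, 24, 14, 12, 24, 7]
Final queue (front to back): [1, 24, 14, 12, 24, 7]


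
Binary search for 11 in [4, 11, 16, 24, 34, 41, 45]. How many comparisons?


Search for 11:
[0,6] mid=3 arr[3]=24
[0,2] mid=1 arr[1]=11
Total: 2 comparisons


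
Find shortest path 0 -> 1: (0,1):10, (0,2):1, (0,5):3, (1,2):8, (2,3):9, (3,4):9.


Dijkstra from 0:
Distances: {0: 0, 1: 9, 2: 1, 3: 10, 4: 19, 5: 3}
Shortest distance to 1 = 9, path = [0, 2, 1]


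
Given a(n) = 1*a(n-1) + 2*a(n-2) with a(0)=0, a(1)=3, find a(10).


Build bottom-up:
...a(8)=255, a(9)=513, a(10)=1*513+2*255=1023


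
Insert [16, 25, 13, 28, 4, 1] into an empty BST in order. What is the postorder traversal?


Root = 16; build tree by BST insertion.
Postorder traversal: [1, 4, 13, 28, 25, 16]


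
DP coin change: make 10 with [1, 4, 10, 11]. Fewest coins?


dp[0]=0; dp[i]=1+min(dp[i-c] for c in coins)
...dp[5]=2, dp[6]=3, dp[7]=4, dp[8]=2, dp[9]=3, dp[10]=1
Minimum coins for 10 = 1


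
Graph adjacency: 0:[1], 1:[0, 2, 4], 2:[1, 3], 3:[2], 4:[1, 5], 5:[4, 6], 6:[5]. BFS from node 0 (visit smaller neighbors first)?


BFS queue: start with [0]
Visit order: [0, 1, 2, 4, 3, 5, 6]


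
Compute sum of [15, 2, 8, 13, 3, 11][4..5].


Prefix sums: [0, 15, 17, 25, 38, 41, 52]
Sum[4..5] = prefix[6] - prefix[4] = 52 - 38 = 14


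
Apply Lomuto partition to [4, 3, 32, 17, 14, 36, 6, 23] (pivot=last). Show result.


Elements <= 23 go left of pivot.
Result: [4, 3, 17, 14, 6, 23, 32, 36], pivot at index 5


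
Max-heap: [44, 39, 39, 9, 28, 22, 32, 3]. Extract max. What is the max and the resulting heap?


Max = 44
Replace root with last, heapify down
Resulting heap: [39, 28, 39, 9, 3, 22, 32]


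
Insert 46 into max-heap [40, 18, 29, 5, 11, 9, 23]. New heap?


Append 46: [40, 18, 29, 5, 11, 9, 23, 46]
Bubble up: swap idx 7(46) with idx 3(5); swap idx 3(46) with idx 1(18); swap idx 1(46) with idx 0(40)
Result: [46, 40, 29, 18, 11, 9, 23, 5]


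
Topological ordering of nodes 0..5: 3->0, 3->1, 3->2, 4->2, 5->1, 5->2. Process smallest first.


Kahn's algorithm, process smallest node first
Order: [3, 0, 4, 5, 1, 2]


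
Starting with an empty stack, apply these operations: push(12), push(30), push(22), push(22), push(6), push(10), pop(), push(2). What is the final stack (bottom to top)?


push(12) -> [12]
push(30) -> [12, 30]
push(22) -> [12, 30, 22]
push(22) -> [12, 30, 22, 22]
push(6) -> [12, 30, 22, 22, 6]
push(10) -> [12, 30, 22, 22, 6, 10]
pop() returns 10 -> [12, 30, 22, 22, 6]
push(2) -> [12, 30, 22, 22, 6, 2]
Final stack (bottom to top): [12, 30, 22, 22, 6, 2]


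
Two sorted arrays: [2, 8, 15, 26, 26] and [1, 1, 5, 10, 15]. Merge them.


Compare heads, take smaller each step.
Merged: [1, 1, 2, 5, 8, 10, 15, 15, 26, 26]


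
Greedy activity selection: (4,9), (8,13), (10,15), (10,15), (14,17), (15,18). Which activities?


Greedy: pick earliest-ending, then skip overlaps.
Selected (3 activities): [(4, 9), (10, 15), (15, 18)]


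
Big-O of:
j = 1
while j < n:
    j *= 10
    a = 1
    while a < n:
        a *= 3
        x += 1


Per nesting level: O(log n) * O(log n) = O((log n)^2)
Complexity: O((log n)^2)


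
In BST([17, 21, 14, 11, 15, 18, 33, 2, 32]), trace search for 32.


BST root = 17
Search for 32: compare at each node
Path: [17, 21, 33, 32]


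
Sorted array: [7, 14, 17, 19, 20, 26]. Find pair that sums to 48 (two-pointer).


Two pointers: lo=0, hi=5
No pair sums to 48


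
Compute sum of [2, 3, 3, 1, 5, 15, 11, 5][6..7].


Prefix sums: [0, 2, 5, 8, 9, 14, 29, 40, 45]
Sum[6..7] = prefix[8] - prefix[6] = 45 - 29 = 16


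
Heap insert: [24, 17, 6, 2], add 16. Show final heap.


Append 16: [24, 17, 6, 2, 16]
Bubble up: no swaps needed
Result: [24, 17, 6, 2, 16]


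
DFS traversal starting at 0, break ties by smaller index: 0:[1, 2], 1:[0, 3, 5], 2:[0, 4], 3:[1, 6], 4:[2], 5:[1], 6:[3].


DFS stack-based: start with [0]
Visit order: [0, 1, 3, 6, 5, 2, 4]


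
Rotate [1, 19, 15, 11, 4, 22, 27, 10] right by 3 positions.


Right rotate by 3: [22, 27, 10, 1, 19, 15, 11, 4]


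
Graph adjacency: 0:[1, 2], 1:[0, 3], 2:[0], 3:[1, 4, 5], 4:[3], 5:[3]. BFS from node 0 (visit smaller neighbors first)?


BFS queue: start with [0]
Visit order: [0, 1, 2, 3, 4, 5]


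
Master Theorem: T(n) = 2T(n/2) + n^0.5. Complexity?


a=2, b=2, c=0.5. log_2(2)=1 > c=0.5. Case 1: O(n^log_b(a)) = O(n)
Complexity: O(n)


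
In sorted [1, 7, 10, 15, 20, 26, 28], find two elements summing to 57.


Two pointers: lo=0, hi=6
No pair sums to 57


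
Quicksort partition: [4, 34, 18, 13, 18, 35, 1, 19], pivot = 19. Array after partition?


Elements <= 19 go left of pivot.
Result: [4, 18, 13, 18, 1, 19, 34, 35], pivot at index 5


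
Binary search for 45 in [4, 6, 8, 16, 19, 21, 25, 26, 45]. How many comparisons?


Search for 45:
[0,8] mid=4 arr[4]=19
[5,8] mid=6 arr[6]=25
[7,8] mid=7 arr[7]=26
[8,8] mid=8 arr[8]=45
Total: 4 comparisons


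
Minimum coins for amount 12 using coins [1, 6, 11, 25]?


dp[0]=0; dp[i]=1+min(dp[i-c] for c in coins)
...dp[7]=2, dp[8]=3, dp[9]=4, dp[10]=5, dp[11]=1, dp[12]=2
Minimum coins for 12 = 2


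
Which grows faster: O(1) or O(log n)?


constant grows slower than logarithmic
O(1) is asymptotically smaller; O(log n) grows faster


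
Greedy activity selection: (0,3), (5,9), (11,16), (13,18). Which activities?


Greedy: pick earliest-ending, then skip overlaps.
Selected (3 activities): [(0, 3), (5, 9), (11, 16)]


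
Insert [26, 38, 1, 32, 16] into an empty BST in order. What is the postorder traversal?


Root = 26; build tree by BST insertion.
Postorder traversal: [16, 1, 32, 38, 26]


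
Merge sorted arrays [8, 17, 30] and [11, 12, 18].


Compare heads, take smaller each step.
Merged: [8, 11, 12, 17, 18, 30]


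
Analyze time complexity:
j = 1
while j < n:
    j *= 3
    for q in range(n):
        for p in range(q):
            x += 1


Per nesting level: O(log n) * O(n) * O(n) [triangular over q] = O(n^2 log n)
Complexity: O(n^2 log n)


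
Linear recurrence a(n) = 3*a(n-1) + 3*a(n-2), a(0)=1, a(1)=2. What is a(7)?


Build bottom-up:
...a(5)=477, a(6)=1809, a(7)=3*1809+3*477=6858


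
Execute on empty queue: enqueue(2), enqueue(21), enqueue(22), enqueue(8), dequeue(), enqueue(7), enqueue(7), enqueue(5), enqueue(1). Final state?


enqueue(2) -> [2]
enqueue(21) -> [2, 21]
enqueue(22) -> [2, 21, 22]
enqueue(8) -> [2, 21, 22, 8]
dequeue() returns 2 -> [21, 22, 8]
enqueue(7) -> [21, 22, 8, 7]
enqueue(7) -> [21, 22, 8, 7, 7]
enqueue(5) -> [21, 22, 8, 7, 7, 5]
enqueue(1) -> [21, 22, 8, 7, 7, 5, 1]
Final queue (front to back): [21, 22, 8, 7, 7, 5, 1]


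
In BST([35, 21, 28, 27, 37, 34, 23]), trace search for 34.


BST root = 35
Search for 34: compare at each node
Path: [35, 21, 28, 34]


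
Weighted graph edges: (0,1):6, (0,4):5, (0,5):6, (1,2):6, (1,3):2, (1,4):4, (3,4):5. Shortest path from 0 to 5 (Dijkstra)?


Dijkstra from 0:
Distances: {0: 0, 1: 6, 2: 12, 3: 8, 4: 5, 5: 6}
Shortest distance to 5 = 6, path = [0, 5]


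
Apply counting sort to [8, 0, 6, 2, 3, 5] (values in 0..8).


Count array: [1, 0, 1, 1, 0, 1, 1, 0, 1]
Reconstruct: [0, 2, 3, 5, 6, 8]


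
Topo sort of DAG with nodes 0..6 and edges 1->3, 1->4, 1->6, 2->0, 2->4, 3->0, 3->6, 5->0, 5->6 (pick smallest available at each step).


Kahn's algorithm, process smallest node first
Order: [1, 2, 3, 4, 5, 0, 6]


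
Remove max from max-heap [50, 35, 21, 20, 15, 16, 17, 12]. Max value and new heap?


Max = 50
Replace root with last, heapify down
Resulting heap: [35, 20, 21, 12, 15, 16, 17]


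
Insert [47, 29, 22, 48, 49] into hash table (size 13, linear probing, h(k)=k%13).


Insertions: 47->slot 8; 29->slot 3; 22->slot 9; 48->slot 10; 49->slot 11
Table: [None, None, None, 29, None, None, None, None, 47, 22, 48, 49, None]


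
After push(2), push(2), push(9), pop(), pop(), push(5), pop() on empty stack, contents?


push(2) -> [2]
push(2) -> [2, 2]
push(9) -> [2, 2, 9]
pop() returns 9 -> [2, 2]
pop() returns 2 -> [2]
push(5) -> [2, 5]
pop() returns 5 -> [2]
Final stack (bottom to top): [2]


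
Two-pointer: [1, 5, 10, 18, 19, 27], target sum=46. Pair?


Two pointers: lo=0, hi=5
Found pair: (19, 27) summing to 46


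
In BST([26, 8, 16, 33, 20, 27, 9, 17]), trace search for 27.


BST root = 26
Search for 27: compare at each node
Path: [26, 33, 27]


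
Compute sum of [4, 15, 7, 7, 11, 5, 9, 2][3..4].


Prefix sums: [0, 4, 19, 26, 33, 44, 49, 58, 60]
Sum[3..4] = prefix[5] - prefix[3] = 44 - 26 = 18


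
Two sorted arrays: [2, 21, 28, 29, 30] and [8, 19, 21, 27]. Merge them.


Compare heads, take smaller each step.
Merged: [2, 8, 19, 21, 21, 27, 28, 29, 30]


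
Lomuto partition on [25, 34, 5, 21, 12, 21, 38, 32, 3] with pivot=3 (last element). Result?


Elements <= 3 go left of pivot.
Result: [3, 34, 5, 21, 12, 21, 38, 32, 25], pivot at index 0


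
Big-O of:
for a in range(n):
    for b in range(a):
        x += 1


Per nesting level: O(n) * O(n) [triangular over a] = O(n^2)
Complexity: O(n^2)


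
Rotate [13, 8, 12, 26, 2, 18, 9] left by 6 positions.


Left rotate by 6: [9, 13, 8, 12, 26, 2, 18]


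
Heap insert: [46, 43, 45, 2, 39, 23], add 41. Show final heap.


Append 41: [46, 43, 45, 2, 39, 23, 41]
Bubble up: no swaps needed
Result: [46, 43, 45, 2, 39, 23, 41]


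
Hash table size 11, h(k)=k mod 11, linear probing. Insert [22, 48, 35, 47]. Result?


Insertions: 22->slot 0; 48->slot 4; 35->slot 2; 47->slot 3
Table: [22, None, 35, 47, 48, None, None, None, None, None, None]


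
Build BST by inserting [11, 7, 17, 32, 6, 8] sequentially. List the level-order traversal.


Root = 11; build tree by BST insertion.
Level-Order traversal: [11, 7, 17, 6, 8, 32]


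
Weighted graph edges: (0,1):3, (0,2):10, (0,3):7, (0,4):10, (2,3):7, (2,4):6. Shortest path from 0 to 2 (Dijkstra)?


Dijkstra from 0:
Distances: {0: 0, 1: 3, 2: 10, 3: 7, 4: 10}
Shortest distance to 2 = 10, path = [0, 2]


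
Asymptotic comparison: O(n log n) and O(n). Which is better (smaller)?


linear grows slower than linearithmic
O(n) is asymptotically smaller; O(n log n) grows faster


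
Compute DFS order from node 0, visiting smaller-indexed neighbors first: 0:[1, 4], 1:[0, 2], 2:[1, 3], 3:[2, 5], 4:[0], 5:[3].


DFS stack-based: start with [0]
Visit order: [0, 1, 2, 3, 5, 4]


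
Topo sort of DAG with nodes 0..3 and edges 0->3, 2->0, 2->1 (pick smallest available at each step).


Kahn's algorithm, process smallest node first
Order: [2, 0, 1, 3]


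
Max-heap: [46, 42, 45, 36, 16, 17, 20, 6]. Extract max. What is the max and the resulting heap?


Max = 46
Replace root with last, heapify down
Resulting heap: [45, 42, 20, 36, 16, 17, 6]


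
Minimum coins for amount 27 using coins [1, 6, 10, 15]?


dp[0]=0; dp[i]=1+min(dp[i-c] for c in coins)
...dp[22]=3, dp[23]=4, dp[24]=4, dp[25]=2, dp[26]=3, dp[27]=3
Minimum coins for 27 = 3


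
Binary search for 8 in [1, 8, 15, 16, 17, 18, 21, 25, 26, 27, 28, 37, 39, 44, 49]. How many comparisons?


Search for 8:
[0,14] mid=7 arr[7]=25
[0,6] mid=3 arr[3]=16
[0,2] mid=1 arr[1]=8
Total: 3 comparisons


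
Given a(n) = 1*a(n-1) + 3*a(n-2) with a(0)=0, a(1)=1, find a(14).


Build bottom-up:
...a(12)=6160, a(13)=14209, a(14)=1*14209+3*6160=32689


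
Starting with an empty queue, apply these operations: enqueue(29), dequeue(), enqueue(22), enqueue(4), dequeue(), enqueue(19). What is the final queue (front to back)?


enqueue(29) -> [29]
dequeue() returns 29 -> []
enqueue(22) -> [22]
enqueue(4) -> [22, 4]
dequeue() returns 22 -> [4]
enqueue(19) -> [4, 19]
Final queue (front to back): [4, 19]


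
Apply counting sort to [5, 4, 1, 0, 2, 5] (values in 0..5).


Count array: [1, 1, 1, 0, 1, 2]
Reconstruct: [0, 1, 2, 4, 5, 5]


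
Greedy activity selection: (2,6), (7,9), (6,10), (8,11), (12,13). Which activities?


Greedy: pick earliest-ending, then skip overlaps.
Selected (3 activities): [(2, 6), (7, 9), (12, 13)]


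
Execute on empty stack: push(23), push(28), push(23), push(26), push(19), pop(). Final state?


push(23) -> [23]
push(28) -> [23, 28]
push(23) -> [23, 28, 23]
push(26) -> [23, 28, 23, 26]
push(19) -> [23, 28, 23, 26, 19]
pop() returns 19 -> [23, 28, 23, 26]
Final stack (bottom to top): [23, 28, 23, 26]


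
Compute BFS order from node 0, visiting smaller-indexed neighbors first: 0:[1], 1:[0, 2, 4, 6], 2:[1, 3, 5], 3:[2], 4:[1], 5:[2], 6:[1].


BFS queue: start with [0]
Visit order: [0, 1, 2, 4, 6, 3, 5]


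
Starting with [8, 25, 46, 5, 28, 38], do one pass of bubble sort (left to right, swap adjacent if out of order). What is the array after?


After one pass: [8, 25, 5, 28, 38, 46]


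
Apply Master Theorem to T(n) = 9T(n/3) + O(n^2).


a=9, b=3, c=2. log_3(9)=2 = c=2. Case 2: O(n^c log n) = O(n^2 log n)
Complexity: O(n^2 log n)


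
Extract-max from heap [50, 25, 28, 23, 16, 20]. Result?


Max = 50
Replace root with last, heapify down
Resulting heap: [28, 25, 20, 23, 16]


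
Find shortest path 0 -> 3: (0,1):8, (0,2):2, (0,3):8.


Dijkstra from 0:
Distances: {0: 0, 1: 8, 2: 2, 3: 8}
Shortest distance to 3 = 8, path = [0, 3]


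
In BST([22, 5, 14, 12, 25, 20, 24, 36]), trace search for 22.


BST root = 22
Search for 22: compare at each node
Path: [22]


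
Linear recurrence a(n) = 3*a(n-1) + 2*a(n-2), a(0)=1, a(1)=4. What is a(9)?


Build bottom-up:
...a(7)=8042, a(8)=28642, a(9)=3*28642+2*8042=102010


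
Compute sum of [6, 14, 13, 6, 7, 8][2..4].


Prefix sums: [0, 6, 20, 33, 39, 46, 54]
Sum[2..4] = prefix[5] - prefix[2] = 46 - 20 = 26


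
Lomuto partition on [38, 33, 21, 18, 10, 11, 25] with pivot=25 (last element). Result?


Elements <= 25 go left of pivot.
Result: [21, 18, 10, 11, 25, 33, 38], pivot at index 4


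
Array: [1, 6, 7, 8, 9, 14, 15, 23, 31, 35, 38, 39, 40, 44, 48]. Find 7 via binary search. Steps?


Search for 7:
[0,14] mid=7 arr[7]=23
[0,6] mid=3 arr[3]=8
[0,2] mid=1 arr[1]=6
[2,2] mid=2 arr[2]=7
Total: 4 comparisons


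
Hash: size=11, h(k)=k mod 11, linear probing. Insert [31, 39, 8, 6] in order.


Insertions: 31->slot 9; 39->slot 6; 8->slot 8; 6->slot 7
Table: [None, None, None, None, None, None, 39, 6, 8, 31, None]


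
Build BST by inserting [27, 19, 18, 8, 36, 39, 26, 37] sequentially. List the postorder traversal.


Root = 27; build tree by BST insertion.
Postorder traversal: [8, 18, 26, 19, 37, 39, 36, 27]


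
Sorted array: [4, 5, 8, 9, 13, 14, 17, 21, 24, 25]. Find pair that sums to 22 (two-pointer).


Two pointers: lo=0, hi=9
Found pair: (5, 17) summing to 22


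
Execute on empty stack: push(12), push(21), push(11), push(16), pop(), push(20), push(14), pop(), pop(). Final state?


push(12) -> [12]
push(21) -> [12, 21]
push(11) -> [12, 21, 11]
push(16) -> [12, 21, 11, 16]
pop() returns 16 -> [12, 21, 11]
push(20) -> [12, 21, 11, 20]
push(14) -> [12, 21, 11, 20, 14]
pop() returns 14 -> [12, 21, 11, 20]
pop() returns 20 -> [12, 21, 11]
Final stack (bottom to top): [12, 21, 11]


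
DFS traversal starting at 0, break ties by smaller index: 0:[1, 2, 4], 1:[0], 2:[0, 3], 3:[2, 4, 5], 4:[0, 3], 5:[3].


DFS stack-based: start with [0]
Visit order: [0, 1, 2, 3, 4, 5]


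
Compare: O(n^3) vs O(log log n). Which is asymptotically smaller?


double-logarithmic grows slower than cubic
O(log log n) is asymptotically smaller; O(n^3) grows faster


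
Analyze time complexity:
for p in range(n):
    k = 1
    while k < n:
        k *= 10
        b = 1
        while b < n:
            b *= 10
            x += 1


Per nesting level: O(n) * O(log n) * O(log n) = O(n (log n)^2)
Complexity: O(n (log n)^2)


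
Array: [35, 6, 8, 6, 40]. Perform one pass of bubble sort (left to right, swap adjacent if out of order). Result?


After one pass: [6, 8, 6, 35, 40]


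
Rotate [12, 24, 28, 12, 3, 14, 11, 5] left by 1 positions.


Left rotate by 1: [24, 28, 12, 3, 14, 11, 5, 12]


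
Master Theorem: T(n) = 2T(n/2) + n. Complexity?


a=2, b=2, c=1. log_2(2)=1 = c=1. Case 2: O(n^c log n) = O(n log n)
Complexity: O(n log n)


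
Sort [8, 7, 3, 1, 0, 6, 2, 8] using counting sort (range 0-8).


Count array: [1, 1, 1, 1, 0, 0, 1, 1, 2]
Reconstruct: [0, 1, 2, 3, 6, 7, 8, 8]


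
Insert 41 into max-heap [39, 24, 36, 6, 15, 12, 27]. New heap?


Append 41: [39, 24, 36, 6, 15, 12, 27, 41]
Bubble up: swap idx 7(41) with idx 3(6); swap idx 3(41) with idx 1(24); swap idx 1(41) with idx 0(39)
Result: [41, 39, 36, 24, 15, 12, 27, 6]


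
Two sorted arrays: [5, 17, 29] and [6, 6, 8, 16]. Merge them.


Compare heads, take smaller each step.
Merged: [5, 6, 6, 8, 16, 17, 29]


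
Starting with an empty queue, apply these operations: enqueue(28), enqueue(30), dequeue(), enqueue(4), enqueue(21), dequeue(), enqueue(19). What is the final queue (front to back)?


enqueue(28) -> [28]
enqueue(30) -> [28, 30]
dequeue() returns 28 -> [30]
enqueue(4) -> [30, 4]
enqueue(21) -> [30, 4, 21]
dequeue() returns 30 -> [4, 21]
enqueue(19) -> [4, 21, 19]
Final queue (front to back): [4, 21, 19]
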